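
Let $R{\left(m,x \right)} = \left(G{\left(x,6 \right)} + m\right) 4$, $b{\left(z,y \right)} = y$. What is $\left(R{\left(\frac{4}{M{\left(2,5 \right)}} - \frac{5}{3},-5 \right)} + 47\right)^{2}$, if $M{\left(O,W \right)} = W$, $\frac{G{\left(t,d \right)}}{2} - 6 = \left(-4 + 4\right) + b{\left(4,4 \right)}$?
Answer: $\frac{3433609}{225} \approx 15260.0$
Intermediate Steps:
$G{\left(t,d \right)} = 20$ ($G{\left(t,d \right)} = 12 + 2 \left(\left(-4 + 4\right) + 4\right) = 12 + 2 \left(0 + 4\right) = 12 + 2 \cdot 4 = 12 + 8 = 20$)
$R{\left(m,x \right)} = 80 + 4 m$ ($R{\left(m,x \right)} = \left(20 + m\right) 4 = 80 + 4 m$)
$\left(R{\left(\frac{4}{M{\left(2,5 \right)}} - \frac{5}{3},-5 \right)} + 47\right)^{2} = \left(\left(80 + 4 \left(\frac{4}{5} - \frac{5}{3}\right)\right) + 47\right)^{2} = \left(\left(80 + 4 \left(- \frac{13}{15}\right)\right) + 47\right)^{2} = \left(\left(80 - \frac{52}{15}\right) + 47\right)^{2} = \left(\frac{1148}{15} + 47\right)^{2} = \left(\frac{1853}{15}\right)^{2} = \frac{3433609}{225}$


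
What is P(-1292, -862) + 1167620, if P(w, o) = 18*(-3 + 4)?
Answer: 1167638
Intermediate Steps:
P(w, o) = 18 (P(w, o) = 18*1 = 18)
P(-1292, -862) + 1167620 = 18 + 1167620 = 1167638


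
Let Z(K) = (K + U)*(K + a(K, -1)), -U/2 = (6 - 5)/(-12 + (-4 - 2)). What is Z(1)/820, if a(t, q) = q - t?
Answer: -1/738 ≈ -0.0013550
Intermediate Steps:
U = ⅑ (U = -2*(6 - 5)/(-12 + (-4 - 2)) = -2/(-12 - 6) = -2/(-18) = -2*(-1)/18 = -2*(-1/18) = ⅑ ≈ 0.11111)
Z(K) = -⅑ - K (Z(K) = (K + ⅑)*(K + (-1 - K)) = (⅑ + K)*(-1) = -⅑ - K)
Z(1)/820 = (-⅑ - 1*1)/820 = (-⅑ - 1)*(1/820) = -10/9*1/820 = -1/738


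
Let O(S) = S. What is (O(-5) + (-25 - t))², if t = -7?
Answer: 529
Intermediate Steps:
(O(-5) + (-25 - t))² = (-5 + (-25 - 1*(-7)))² = (-5 + (-25 + 7))² = (-5 - 18)² = (-23)² = 529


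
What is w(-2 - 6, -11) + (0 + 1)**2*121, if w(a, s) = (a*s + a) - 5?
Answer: 196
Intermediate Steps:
w(a, s) = -5 + a + a*s (w(a, s) = (a + a*s) - 5 = -5 + a + a*s)
w(-2 - 6, -11) + (0 + 1)**2*121 = (-5 + (-2 - 6) + (-2 - 6)*(-11)) + (0 + 1)**2*121 = (-5 - 8 - 8*(-11)) + 1**2*121 = (-5 - 8 + 88) + 1*121 = 75 + 121 = 196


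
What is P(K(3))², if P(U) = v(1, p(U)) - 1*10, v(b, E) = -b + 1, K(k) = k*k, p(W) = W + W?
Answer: 100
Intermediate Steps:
p(W) = 2*W
K(k) = k²
v(b, E) = 1 - b
P(U) = -10 (P(U) = (1 - 1*1) - 1*10 = (1 - 1) - 10 = 0 - 10 = -10)
P(K(3))² = (-10)² = 100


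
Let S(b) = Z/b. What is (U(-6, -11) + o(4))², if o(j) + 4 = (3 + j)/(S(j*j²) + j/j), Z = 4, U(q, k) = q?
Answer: 3364/289 ≈ 11.640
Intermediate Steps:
S(b) = 4/b
o(j) = -4 + (3 + j)/(1 + 4/j³) (o(j) = -4 + (3 + j)/(4/((j*j²)) + j/j) = -4 + (3 + j)/(4/(j³) + 1) = -4 + (3 + j)/(4/j³ + 1) = -4 + (3 + j)/(1 + 4/j³))
(U(-6, -11) + o(4))² = (-6 + (-16 + 4³*(-1 + 4))/(4 + 4³))² = (-6 + (-16 + 64*3)/(4 + 64))² = (-6 + (-16 + 192)/68)² = (-6 + (1/68)*176)² = (-6 + 44/17)² = (-58/17)² = 3364/289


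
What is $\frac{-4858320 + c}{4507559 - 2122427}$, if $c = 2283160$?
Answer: $- \frac{643790}{596283} \approx -1.0797$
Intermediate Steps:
$\frac{-4858320 + c}{4507559 - 2122427} = \frac{-4858320 + 2283160}{4507559 - 2122427} = - \frac{2575160}{2385132} = \left(-2575160\right) \frac{1}{2385132} = - \frac{643790}{596283}$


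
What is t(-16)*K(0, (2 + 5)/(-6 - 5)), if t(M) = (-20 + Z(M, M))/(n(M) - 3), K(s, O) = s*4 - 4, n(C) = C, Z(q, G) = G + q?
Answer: -208/19 ≈ -10.947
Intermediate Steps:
K(s, O) = -4 + 4*s (K(s, O) = 4*s - 4 = -4 + 4*s)
t(M) = (-20 + 2*M)/(-3 + M) (t(M) = (-20 + (M + M))/(M - 3) = (-20 + 2*M)/(-3 + M))
t(-16)*K(0, (2 + 5)/(-6 - 5)) = (2*(-10 - 16)/(-3 - 16))*(-4 + 4*0) = (2*(-26)/(-19))*(-4 + 0) = (2*(-1/19)*(-26))*(-4) = (52/19)*(-4) = -208/19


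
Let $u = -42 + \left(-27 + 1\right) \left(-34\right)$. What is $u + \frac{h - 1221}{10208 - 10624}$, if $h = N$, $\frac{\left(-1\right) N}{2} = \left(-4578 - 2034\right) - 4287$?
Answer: $\frac{329695}{416} \approx 792.54$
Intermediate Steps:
$u = 842$ ($u = -42 - -884 = -42 + 884 = 842$)
$N = 21798$ ($N = - 2 \left(\left(-4578 - 2034\right) - 4287\right) = - 2 \left(-6612 - 4287\right) = \left(-2\right) \left(-10899\right) = 21798$)
$h = 21798$
$u + \frac{h - 1221}{10208 - 10624} = 842 + \frac{21798 - 1221}{10208 - 10624} = 842 + \frac{20577}{-416} = 842 + 20577 \left(- \frac{1}{416}\right) = 842 - \frac{20577}{416} = \frac{329695}{416}$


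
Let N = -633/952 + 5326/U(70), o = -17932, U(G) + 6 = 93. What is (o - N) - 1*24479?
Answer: -3517663945/82824 ≈ -42472.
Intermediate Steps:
U(G) = 87 (U(G) = -6 + 93 = 87)
N = 5015281/82824 (N = -633/952 + 5326/87 = 5015281/82824 ≈ 60.553)
(o - N) - 1*24479 = (-17932 - 1*5015281/82824) - 1*24479 = (-17932 - 5015281/82824) - 24479 = -1490215249/82824 - 24479 = -3517663945/82824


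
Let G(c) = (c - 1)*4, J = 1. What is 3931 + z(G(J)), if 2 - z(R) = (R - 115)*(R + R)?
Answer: 3933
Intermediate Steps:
G(c) = -4 + 4*c (G(c) = (-1 + c)*4 = -4 + 4*c)
z(R) = 2 - 2*R*(-115 + R) (z(R) = 2 - (R - 115)*(R + R) = 2 - (-115 + R)*2*R = 2 - 2*R*(-115 + R))
3931 + z(G(J)) = 3931 + (2 - 2*(-4 + 4*1)² + 230*(-4 + 4*1)) = 3931 + (2 - 2*(-4 + 4)² + 230*(-4 + 4)) = 3931 + (2 - 2*0² + 230*0) = 3931 + (2 - 2*0 + 0) = 3931 + (2 + 0 + 0) = 3931 + 2 = 3933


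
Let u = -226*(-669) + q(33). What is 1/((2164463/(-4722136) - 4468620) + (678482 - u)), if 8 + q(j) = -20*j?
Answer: -4722136/18608353502767 ≈ -2.5376e-7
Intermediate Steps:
q(j) = -8 - 20*j
u = 150526 (u = -226*(-669) + (-8 - 20*33) = 151194 + (-8 - 660) = 151194 - 668 = 150526)
1/((2164463/(-4722136) - 4468620) + (678482 - u)) = 1/((2164463/(-4722136) - 4468620) + (678482 - 1*150526)) = 1/((2164463*(-1/4722136) - 4468620) + (678482 - 150526)) = 1/((-2164463/4722136 - 4468620) + 527956) = 1/(-21101433536783/4722136 + 527956) = 1/(-18608353502767/4722136) = -4722136/18608353502767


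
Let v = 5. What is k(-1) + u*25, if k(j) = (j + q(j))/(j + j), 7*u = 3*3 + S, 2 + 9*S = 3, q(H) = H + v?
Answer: 3911/126 ≈ 31.040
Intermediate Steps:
q(H) = 5 + H (q(H) = H + 5 = 5 + H)
S = ⅑ (S = -2/9 + (⅑)*3 = -2/9 + ⅓ = ⅑ ≈ 0.11111)
u = 82/63 (u = (3*3 + ⅑)/7 = (9 + ⅑)/7 = (⅐)*(82/9) = 82/63 ≈ 1.3016)
k(j) = (5 + 2*j)/(2*j) (k(j) = (j + (5 + j))/(j + j) = (5 + 2*j)/((2*j)) = (5 + 2*j)*(1/(2*j)) = (5 + 2*j)/(2*j))
k(-1) + u*25 = (5/2 - 1)/(-1) + (82/63)*25 = -1*3/2 + 2050/63 = -3/2 + 2050/63 = 3911/126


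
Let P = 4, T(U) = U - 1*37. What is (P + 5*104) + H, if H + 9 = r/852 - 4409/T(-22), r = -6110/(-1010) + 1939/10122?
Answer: 4329512671945/7341440328 ≈ 589.74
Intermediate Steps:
r = 911483/146046 (r = -6110*(-1/1010) + 1939*(1/10122) = 611/101 + 277/1446 = 911483/146046 ≈ 6.2411)
T(U) = -37 + U (T(U) = U - 37 = -37 + U)
H = 482597940073/7341440328 (H = -9 + ((911483/146046)/852 - 4409/(-37 - 22)) = -9 + ((911483/146046)*(1/852) - 4409/(-59)) = -9 + (911483/124431192 - 4409*(-1/59)) = -9 + (911483/124431192 + 4409/59) = -9 + 548670903025/7341440328 = 482597940073/7341440328 ≈ 65.736)
(P + 5*104) + H = (4 + 5*104) + 482597940073/7341440328 = (4 + 520) + 482597940073/7341440328 = 524 + 482597940073/7341440328 = 4329512671945/7341440328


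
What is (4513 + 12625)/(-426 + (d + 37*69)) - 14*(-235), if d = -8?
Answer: 6988648/2119 ≈ 3298.1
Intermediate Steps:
(4513 + 12625)/(-426 + (d + 37*69)) - 14*(-235) = (4513 + 12625)/(-426 + (-8 + 37*69)) - 14*(-235) = 17138/(-426 + (-8 + 2553)) + 3290 = 17138/(-426 + 2545) + 3290 = 17138/2119 + 3290 = 6988648/2119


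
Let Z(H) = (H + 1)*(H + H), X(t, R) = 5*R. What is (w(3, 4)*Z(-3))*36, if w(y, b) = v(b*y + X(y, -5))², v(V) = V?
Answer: 73008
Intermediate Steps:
Z(H) = 2*H*(1 + H) (Z(H) = (1 + H)*(2*H) = 2*H*(1 + H))
w(y, b) = (-25 + b*y)² (w(y, b) = (b*y + 5*(-5))² = (b*y - 25)² = (-25 + b*y)²)
(w(3, 4)*Z(-3))*36 = ((-25 + 4*3)²*(2*(-3)*(1 - 3)))*36 = ((-25 + 12)²*(2*(-3)*(-2)))*36 = ((-13)²*12)*36 = (169*12)*36 = 2028*36 = 73008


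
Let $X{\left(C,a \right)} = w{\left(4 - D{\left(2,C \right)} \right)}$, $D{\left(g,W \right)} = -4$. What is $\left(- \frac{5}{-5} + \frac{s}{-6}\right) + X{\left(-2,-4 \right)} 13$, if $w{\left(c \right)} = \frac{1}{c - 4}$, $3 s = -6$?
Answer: $\frac{55}{12} \approx 4.5833$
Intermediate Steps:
$s = -2$ ($s = \frac{1}{3} \left(-6\right) = -2$)
$w{\left(c \right)} = \frac{1}{-4 + c}$
$X{\left(C,a \right)} = \frac{1}{4}$ ($X{\left(C,a \right)} = \frac{1}{-4 + \left(4 - -4\right)} = \frac{1}{-4 + \left(4 + 4\right)} = \frac{1}{-4 + 8} = \frac{1}{4}$)
$\left(- \frac{5}{-5} + \frac{s}{-6}\right) + X{\left(-2,-4 \right)} 13 = \left(- \frac{5}{-5} - \frac{2}{-6}\right) + \frac{1}{4} \cdot 13 = \left(\left(-5\right) \left(- \frac{1}{5}\right) - - \frac{1}{3}\right) + \frac{13}{4} = \left(1 + \frac{1}{3}\right) + \frac{13}{4} = \frac{4}{3} + \frac{13}{4} = \frac{55}{12}$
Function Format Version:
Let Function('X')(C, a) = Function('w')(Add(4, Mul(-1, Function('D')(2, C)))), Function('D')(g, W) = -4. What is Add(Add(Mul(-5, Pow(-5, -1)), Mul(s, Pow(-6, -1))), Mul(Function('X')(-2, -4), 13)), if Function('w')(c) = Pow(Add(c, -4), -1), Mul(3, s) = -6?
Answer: Rational(55, 12) ≈ 4.5833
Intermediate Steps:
s = -2 (s = Mul(Rational(1, 3), -6) = -2)
Function('w')(c) = Pow(Add(-4, c), -1)
Function('X')(C, a) = Rational(1, 4) (Function('X')(C, a) = Pow(Add(-4, Add(4, Mul(-1, -4))), -1) = Pow(Add(-4, Add(4, 4)), -1) = Pow(Add(-4, 8), -1) = Pow(4, -1) = Rational(1, 4))
Add(Add(Mul(-5, Pow(-5, -1)), Mul(s, Pow(-6, -1))), Mul(Function('X')(-2, -4), 13)) = Add(Add(Mul(-5, Pow(-5, -1)), Mul(-2, Pow(-6, -1))), Mul(Rational(1, 4), 13)) = Add(Add(Mul(-5, Rational(-1, 5)), Mul(-2, Rational(-1, 6))), Rational(13, 4)) = Add(Add(1, Rational(1, 3)), Rational(13, 4)) = Add(Rational(4, 3), Rational(13, 4)) = Rational(55, 12)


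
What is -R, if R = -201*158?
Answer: 31758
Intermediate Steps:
R = -31758
-R = -1*(-31758) = 31758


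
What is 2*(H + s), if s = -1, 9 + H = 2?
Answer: -16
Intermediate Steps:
H = -7 (H = -9 + 2 = -7)
2*(H + s) = 2*(-7 - 1) = 2*(-8) = -16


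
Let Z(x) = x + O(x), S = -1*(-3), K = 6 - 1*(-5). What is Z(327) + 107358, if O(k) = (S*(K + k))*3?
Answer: 110727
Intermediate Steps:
K = 11 (K = 6 + 5 = 11)
S = 3
O(k) = 99 + 9*k (O(k) = (3*(11 + k))*3 = (33 + 3*k)*3 = 99 + 9*k)
Z(x) = 99 + 10*x (Z(x) = x + (99 + 9*x) = 99 + 10*x)
Z(327) + 107358 = (99 + 10*327) + 107358 = (99 + 3270) + 107358 = 3369 + 107358 = 110727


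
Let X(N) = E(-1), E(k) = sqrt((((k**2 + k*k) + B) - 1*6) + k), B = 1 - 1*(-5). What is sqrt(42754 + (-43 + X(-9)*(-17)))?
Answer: sqrt(42694) ≈ 206.63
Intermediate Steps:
B = 6 (B = 1 + 5 = 6)
E(k) = sqrt(k + 2*k**2) (E(k) = sqrt((((k**2 + k*k) + 6) - 1*6) + k) = sqrt((((k**2 + k**2) + 6) - 6) + k) = sqrt(((2*k**2 + 6) - 6) + k) = sqrt(((6 + 2*k**2) - 6) + k) = sqrt(2*k**2 + k) = sqrt(k + 2*k**2))
X(N) = 1 (X(N) = sqrt(-(1 + 2*(-1))) = sqrt(-(1 - 2)) = sqrt(-1*(-1)) = sqrt(1) = 1)
sqrt(42754 + (-43 + X(-9)*(-17))) = sqrt(42754 + (-43 + 1*(-17))) = sqrt(42754 + (-43 - 17)) = sqrt(42754 - 60) = sqrt(42694)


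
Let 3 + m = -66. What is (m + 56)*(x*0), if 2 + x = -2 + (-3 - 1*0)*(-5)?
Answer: 0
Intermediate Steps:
m = -69 (m = -3 - 66 = -69)
x = 11 (x = -2 + (-2 + (-3 - 1*0)*(-5)) = -2 + (-2 + (-3 + 0)*(-5)) = -2 + (-2 - 3*(-5)) = -2 + (-2 + 15) = -2 + 13 = 11)
(m + 56)*(x*0) = (-69 + 56)*(11*0) = -13*0 = 0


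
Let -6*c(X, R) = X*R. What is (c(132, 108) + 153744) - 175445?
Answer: -24077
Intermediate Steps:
c(X, R) = -R*X/6 (c(X, R) = -X*R/6 = -R*X/6)
(c(132, 108) + 153744) - 175445 = (-1/6*108*132 + 153744) - 175445 = (-2376 + 153744) - 175445 = 151368 - 175445 = -24077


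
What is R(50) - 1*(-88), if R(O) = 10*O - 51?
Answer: 537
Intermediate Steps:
R(O) = -51 + 10*O
R(50) - 1*(-88) = (-51 + 10*50) - 1*(-88) = (-51 + 500) + 88 = 449 + 88 = 537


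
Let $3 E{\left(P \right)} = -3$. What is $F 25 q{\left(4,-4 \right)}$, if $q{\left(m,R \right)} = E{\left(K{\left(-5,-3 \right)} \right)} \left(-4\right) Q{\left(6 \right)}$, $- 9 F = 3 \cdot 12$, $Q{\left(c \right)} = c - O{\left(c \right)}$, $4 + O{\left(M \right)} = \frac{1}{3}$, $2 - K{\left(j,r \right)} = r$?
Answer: $- \frac{11600}{3} \approx -3866.7$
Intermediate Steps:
$K{\left(j,r \right)} = 2 - r$
$O{\left(M \right)} = - \frac{11}{3}$ ($O{\left(M \right)} = -4 + \frac{1}{3} = - \frac{11}{3}$)
$E{\left(P \right)} = -1$ ($E{\left(P \right)} = \frac{1}{3} \left(-3\right) = -1$)
$Q{\left(c \right)} = \frac{11}{3} + c$ ($Q{\left(c \right)} = c - - \frac{11}{3} = c + \frac{11}{3} = \frac{11}{3} + c$)
$F = -4$ ($F = - \frac{3 \cdot 12}{9} = \left(- \frac{1}{9}\right) 36 = -4$)
$q{\left(m,R \right)} = \frac{116}{3}$ ($q{\left(m,R \right)} = \left(-1\right) \left(-4\right) \left(\frac{11}{3} + 6\right) = 4 \cdot \frac{29}{3} = \frac{116}{3}$)
$F 25 q{\left(4,-4 \right)} = \left(-4\right) 25 \cdot \frac{116}{3} = \left(-100\right) \frac{116}{3} = - \frac{11600}{3}$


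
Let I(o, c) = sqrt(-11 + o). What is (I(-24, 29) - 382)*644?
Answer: -246008 + 644*I*sqrt(35) ≈ -2.4601e+5 + 3810.0*I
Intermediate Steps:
(I(-24, 29) - 382)*644 = (sqrt(-11 - 24) - 382)*644 = (sqrt(-35) - 382)*644 = (I*sqrt(35) - 382)*644 = (-382 + I*sqrt(35))*644 = -246008 + 644*I*sqrt(35)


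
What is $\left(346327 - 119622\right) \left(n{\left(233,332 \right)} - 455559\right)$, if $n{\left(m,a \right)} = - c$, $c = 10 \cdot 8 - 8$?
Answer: $-103293825855$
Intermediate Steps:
$c = 72$ ($c = 80 - 8 = 72$)
$n{\left(m,a \right)} = -72$ ($n{\left(m,a \right)} = \left(-1\right) 72 = -72$)
$\left(346327 - 119622\right) \left(n{\left(233,332 \right)} - 455559\right) = \left(346327 - 119622\right) \left(-72 - 455559\right) = 226705 \left(-455631\right) = -103293825855$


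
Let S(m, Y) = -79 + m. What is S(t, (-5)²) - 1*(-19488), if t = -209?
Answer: 19200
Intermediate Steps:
S(t, (-5)²) - 1*(-19488) = (-79 - 209) - 1*(-19488) = -288 + 19488 = 19200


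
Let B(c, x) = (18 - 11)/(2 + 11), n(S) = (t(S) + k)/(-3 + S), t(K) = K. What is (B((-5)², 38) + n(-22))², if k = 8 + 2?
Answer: 109561/105625 ≈ 1.0373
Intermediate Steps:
k = 10
n(S) = (10 + S)/(-3 + S) (n(S) = (S + 10)/(-3 + S) = (10 + S)/(-3 + S))
B(c, x) = 7/13
(B((-5)², 38) + n(-22))² = (7/13 + (10 - 22)/(-3 - 22))² = (7/13 - 12/(-25))² = (7/13 - 1/25*(-12))² = (7/13 + 12/25)² = (331/325)² = 109561/105625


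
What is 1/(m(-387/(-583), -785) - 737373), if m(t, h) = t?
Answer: -583/429888072 ≈ -1.3562e-6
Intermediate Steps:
1/(m(-387/(-583), -785) - 737373) = 1/(-387/(-583) - 737373) = 1/(-387*(-1/583) - 737373) = 1/(387/583 - 737373) = 1/(-429888072/583) = -583/429888072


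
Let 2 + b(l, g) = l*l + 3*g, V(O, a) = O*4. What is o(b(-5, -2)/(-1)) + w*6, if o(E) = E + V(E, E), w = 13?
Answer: -7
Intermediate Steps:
V(O, a) = 4*O
b(l, g) = -2 + l**2 + 3*g (b(l, g) = -2 + (l*l + 3*g) = -2 + (l**2 + 3*g) = -2 + l**2 + 3*g)
o(E) = 5*E (o(E) = E + 4*E = 5*E)
o(b(-5, -2)/(-1)) + w*6 = 5*((-2 + (-5)**2 + 3*(-2))/(-1)) + 13*6 = 5*((-2 + 25 - 6)*(-1)) + 78 = 5*(17*(-1)) + 78 = 5*(-17) + 78 = -85 + 78 = -7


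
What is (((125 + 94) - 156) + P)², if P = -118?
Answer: 3025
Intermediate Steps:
(((125 + 94) - 156) + P)² = (((125 + 94) - 156) - 118)² = ((219 - 156) - 118)² = (63 - 118)² = (-55)² = 3025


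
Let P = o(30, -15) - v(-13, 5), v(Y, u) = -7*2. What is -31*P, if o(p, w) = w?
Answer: 31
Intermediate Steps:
v(Y, u) = -14
P = -1 (P = -15 - 1*(-14) = -15 + 14 = -1)
-31*P = -31*(-1) = 31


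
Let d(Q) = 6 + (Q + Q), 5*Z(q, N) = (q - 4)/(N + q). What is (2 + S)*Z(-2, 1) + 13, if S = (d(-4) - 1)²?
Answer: 131/5 ≈ 26.200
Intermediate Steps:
Z(q, N) = (-4 + q)/(5*(N + q)) (Z(q, N) = ((q - 4)/(N + q))/5 = ((-4 + q)/(N + q))/5 = (-4 + q)/(5*(N + q)))
d(Q) = 6 + 2*Q
S = 9 (S = ((6 + 2*(-4)) - 1)² = ((6 - 8) - 1)² = (-2 - 1)² = (-3)² = 9)
(2 + S)*Z(-2, 1) + 13 = (2 + 9)*((-4 - 2)/(5*(1 - 2))) + 13 = 11*((⅕)*(-6)/(-1)) + 13 = 11*((⅕)*(-1)*(-6)) + 13 = 11*(6/5) + 13 = 66/5 + 13 = 131/5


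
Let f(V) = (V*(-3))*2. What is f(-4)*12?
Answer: 288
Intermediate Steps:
f(V) = -6*V (f(V) = -3*V*2 = -6*V)
f(-4)*12 = -6*(-4)*12 = 24*12 = 288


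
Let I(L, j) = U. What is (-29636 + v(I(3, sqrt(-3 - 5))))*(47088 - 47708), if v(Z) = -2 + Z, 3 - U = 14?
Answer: 18382380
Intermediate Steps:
U = -11 (U = 3 - 1*14 = 3 - 14 = -11)
I(L, j) = -11
(-29636 + v(I(3, sqrt(-3 - 5))))*(47088 - 47708) = (-29636 + (-2 - 11))*(47088 - 47708) = (-29636 - 13)*(-620) = -29649*(-620) = 18382380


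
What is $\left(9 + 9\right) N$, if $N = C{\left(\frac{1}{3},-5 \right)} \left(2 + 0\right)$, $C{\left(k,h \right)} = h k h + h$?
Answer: $120$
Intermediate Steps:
$C{\left(k,h \right)} = h + k h^{2}$ ($C{\left(k,h \right)} = k h^{2} + h = h + k h^{2}$)
$N = \frac{20}{3}$ ($N = - 5 \left(1 - \frac{5}{3}\right) \left(2 + 0\right) = - 5 \left(1 - \frac{5}{3}\right) 2 = \left(-5\right) \left(- \frac{2}{3}\right) 2 = \frac{10}{3} \cdot 2 = \frac{20}{3} \approx 6.6667$)
$\left(9 + 9\right) N = \left(9 + 9\right) \frac{20}{3} = 18 \cdot \frac{20}{3} = 120$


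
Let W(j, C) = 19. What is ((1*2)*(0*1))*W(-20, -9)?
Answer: 0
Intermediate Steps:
((1*2)*(0*1))*W(-20, -9) = ((1*2)*(0*1))*19 = (2*0)*19 = 0*19 = 0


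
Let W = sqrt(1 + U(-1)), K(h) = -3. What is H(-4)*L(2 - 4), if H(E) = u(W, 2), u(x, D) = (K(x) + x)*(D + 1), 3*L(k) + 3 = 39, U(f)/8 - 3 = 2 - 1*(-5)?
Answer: 216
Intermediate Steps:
U(f) = 80 (U(f) = 24 + 8*(2 - 1*(-5)) = 24 + 8*(2 + 5) = 24 + 8*7 = 24 + 56 = 80)
W = 9 (W = sqrt(1 + 80) = sqrt(81) = 9)
L(k) = 12 (L(k) = -1 + (1/3)*39 = -1 + 13 = 12)
u(x, D) = (1 + D)*(-3 + x) (u(x, D) = (-3 + x)*(D + 1) = (-3 + x)*(1 + D) = (1 + D)*(-3 + x))
H(E) = 18 (H(E) = -3 + 9 - 3*2 + 2*9 = -3 + 9 - 6 + 18 = 18)
H(-4)*L(2 - 4) = 18*12 = 216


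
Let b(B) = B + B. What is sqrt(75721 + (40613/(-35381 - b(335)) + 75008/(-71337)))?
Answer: sqrt(6182770767361595648626)/285752243 ≈ 275.17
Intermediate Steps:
b(B) = 2*B
sqrt(75721 + (40613/(-35381 - b(335)) + 75008/(-71337))) = sqrt(75721 + (40613/(-35381 - 2*335) + 75008/(-71337))) = sqrt(75721 + (40613/(-35381 - 1*670) + 75008*(-1/71337))) = sqrt(75721 + (40613/(-35381 - 670) - 75008/71337)) = sqrt(75721 + (40613/(-36051) - 75008/71337)) = sqrt(75721 + (40613*(-1/36051) - 75008/71337)) = sqrt(75721 + (-40613/36051 - 75008/71337)) = sqrt(75721 - 622369221/285752243) = sqrt(21636823222982/285752243) = sqrt(6182770767361595648626)/285752243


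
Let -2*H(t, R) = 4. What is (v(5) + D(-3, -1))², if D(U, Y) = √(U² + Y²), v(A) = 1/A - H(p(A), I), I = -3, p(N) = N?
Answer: 371/25 + 22*√10/5 ≈ 28.754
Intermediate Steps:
H(t, R) = -2 (H(t, R) = -½*4 = -2)
v(A) = 2 + 1/A (v(A) = 1/A - 1*(-2) = 1/A + 2 = 2 + 1/A)
(v(5) + D(-3, -1))² = ((2 + 1/5) + √((-3)² + (-1)²))² = ((2 + ⅕) + √(9 + 1))² = (11/5 + √10)²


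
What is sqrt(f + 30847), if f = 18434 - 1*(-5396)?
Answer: sqrt(54677) ≈ 233.83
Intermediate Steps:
f = 23830 (f = 18434 + 5396 = 23830)
sqrt(f + 30847) = sqrt(23830 + 30847) = sqrt(54677)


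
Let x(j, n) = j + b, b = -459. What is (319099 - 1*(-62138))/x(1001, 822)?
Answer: 381237/542 ≈ 703.39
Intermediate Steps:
x(j, n) = -459 + j (x(j, n) = j - 459 = -459 + j)
(319099 - 1*(-62138))/x(1001, 822) = (319099 - 1*(-62138))/(-459 + 1001) = (319099 + 62138)/542 = 381237*(1/542) = 381237/542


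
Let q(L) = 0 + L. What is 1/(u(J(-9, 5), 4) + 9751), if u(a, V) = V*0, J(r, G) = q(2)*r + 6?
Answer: 1/9751 ≈ 0.00010255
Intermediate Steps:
q(L) = L
J(r, G) = 6 + 2*r (J(r, G) = 2*r + 6 = 6 + 2*r)
u(a, V) = 0
1/(u(J(-9, 5), 4) + 9751) = 1/(0 + 9751) = 1/9751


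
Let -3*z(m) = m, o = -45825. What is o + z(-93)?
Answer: -45794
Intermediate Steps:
z(m) = -m/3
o + z(-93) = -45825 - ⅓*(-93) = -45825 + 31 = -45794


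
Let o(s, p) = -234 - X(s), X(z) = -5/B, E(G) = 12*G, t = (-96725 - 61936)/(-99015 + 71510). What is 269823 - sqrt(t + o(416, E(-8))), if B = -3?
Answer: 269823 - 2*I*sqrt(391328460195)/82515 ≈ 2.6982e+5 - 15.162*I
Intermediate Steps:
t = 158661/27505 (t = -158661/(-27505) = -158661*(-1/27505) = 158661/27505 ≈ 5.7684)
X(z) = 5/3 (X(z) = -5/(-3) = -5*(-1/3) = 5/3)
o(s, p) = -707/3 (o(s, p) = -234 - 1*5/3 = -234 - 5/3 = -707/3)
269823 - sqrt(t + o(416, E(-8))) = 269823 - sqrt(158661/27505 - 707/3) = 269823 - sqrt(-18970052/82515) = 269823 - 2*I*sqrt(391328460195)/82515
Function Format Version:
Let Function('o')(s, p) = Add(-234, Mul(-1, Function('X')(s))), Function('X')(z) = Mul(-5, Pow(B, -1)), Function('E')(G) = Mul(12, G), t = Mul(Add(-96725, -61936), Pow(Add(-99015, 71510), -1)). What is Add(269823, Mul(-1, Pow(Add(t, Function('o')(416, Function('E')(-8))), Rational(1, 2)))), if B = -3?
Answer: Add(269823, Mul(Rational(-2, 82515), I, Pow(391328460195, Rational(1, 2)))) ≈ Add(2.6982e+5, Mul(-15.162, I))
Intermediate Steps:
t = Rational(158661, 27505) (t = Mul(-158661, Pow(-27505, -1)) = Mul(-158661, Rational(-1, 27505)) = Rational(158661, 27505) ≈ 5.7684)
Function('X')(z) = Rational(5, 3) (Function('X')(z) = Mul(-5, Pow(-3, -1)) = Mul(-5, Rational(-1, 3)) = Rational(5, 3))
Function('o')(s, p) = Rational(-707, 3) (Function('o')(s, p) = Add(-234, Mul(-1, Rational(5, 3))) = Add(-234, Rational(-5, 3)) = Rational(-707, 3))
Add(269823, Mul(-1, Pow(Add(t, Function('o')(416, Function('E')(-8))), Rational(1, 2)))) = Add(269823, Mul(-1, Pow(Add(Rational(158661, 27505), Rational(-707, 3)), Rational(1, 2)))) = Add(269823, Mul(-1, Pow(Rational(-18970052, 82515), Rational(1, 2)))) = Add(269823, Mul(-1, Mul(Rational(2, 82515), I, Pow(391328460195, Rational(1, 2))))) = Add(269823, Mul(Rational(-2, 82515), I, Pow(391328460195, Rational(1, 2))))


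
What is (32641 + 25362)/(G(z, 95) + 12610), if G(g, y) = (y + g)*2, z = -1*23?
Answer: 58003/12754 ≈ 4.5478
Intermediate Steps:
z = -23
G(g, y) = 2*g + 2*y (G(g, y) = (g + y)*2 = 2*g + 2*y)
(32641 + 25362)/(G(z, 95) + 12610) = (32641 + 25362)/((2*(-23) + 2*95) + 12610) = 58003/((-46 + 190) + 12610) = 58003/(144 + 12610) = 58003/12754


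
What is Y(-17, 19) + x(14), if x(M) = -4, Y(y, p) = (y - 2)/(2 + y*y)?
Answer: -1183/291 ≈ -4.0653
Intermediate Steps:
Y(y, p) = (-2 + y)/(2 + y²)
Y(-17, 19) + x(14) = (-2 - 17)/(2 + (-17)²) - 4 = -19/(2 + 289) - 4 = -19/291 - 4 = -1183/291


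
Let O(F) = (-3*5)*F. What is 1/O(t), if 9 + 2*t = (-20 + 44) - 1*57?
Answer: 1/315 ≈ 0.0031746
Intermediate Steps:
t = -21 (t = -9/2 + ((-20 + 44) - 1*57)/2 = -9/2 + (24 - 57)/2 = -9/2 + (½)*(-33) = -9/2 - 33/2 = -21)
O(F) = -15*F
1/O(t) = 1/(-15*(-21)) = 1/315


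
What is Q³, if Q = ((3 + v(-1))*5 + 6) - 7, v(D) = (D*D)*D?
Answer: 729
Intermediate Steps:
v(D) = D³ (v(D) = D²*D = D³)
Q = 9 (Q = ((3 + (-1)³)*5 + 6) - 7 = ((3 - 1)*5 + 6) - 7 = (2*5 + 6) - 7 = (10 + 6) - 7 = 16 - 7 = 9)
Q³ = 9³ = 729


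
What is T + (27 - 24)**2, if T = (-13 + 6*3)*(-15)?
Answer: -66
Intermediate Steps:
T = -75 (T = (-13 + 18)*(-15) = 5*(-15) = -75)
T + (27 - 24)**2 = -75 + (27 - 24)**2 = -75 + 3**2 = -75 + 9 = -66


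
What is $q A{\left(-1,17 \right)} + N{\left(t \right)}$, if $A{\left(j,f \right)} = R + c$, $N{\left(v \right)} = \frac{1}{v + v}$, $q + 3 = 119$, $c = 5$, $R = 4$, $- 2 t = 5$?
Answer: $\frac{5219}{5} \approx 1043.8$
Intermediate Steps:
$t = - \frac{5}{2}$ ($t = \left(- \frac{1}{2}\right) 5 = - \frac{5}{2} \approx -2.5$)
$q = 116$ ($q = -3 + 119 = 116$)
$N{\left(v \right)} = \frac{1}{2 v}$
$A{\left(j,f \right)} = 9$ ($A{\left(j,f \right)} = 4 + 5 = 9$)
$q A{\left(-1,17 \right)} + N{\left(t \right)} = 116 \cdot 9 + \frac{1}{2 \left(- \frac{5}{2}\right)} = 1044 + \frac{1}{2} \left(- \frac{2}{5}\right) = 1044 - \frac{1}{5} = \frac{5219}{5}$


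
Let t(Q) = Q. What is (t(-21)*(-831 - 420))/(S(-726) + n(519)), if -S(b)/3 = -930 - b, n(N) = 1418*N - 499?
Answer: 26271/736055 ≈ 0.035692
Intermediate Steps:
n(N) = -499 + 1418*N
S(b) = 2790 + 3*b (S(b) = -3*(-930 - b) = 2790 + 3*b)
(t(-21)*(-831 - 420))/(S(-726) + n(519)) = (-21*(-831 - 420))/((2790 + 3*(-726)) + (-499 + 1418*519)) = (-21*(-1251))/((2790 - 2178) + (-499 + 735942)) = 26271/(612 + 735443) = 26271/736055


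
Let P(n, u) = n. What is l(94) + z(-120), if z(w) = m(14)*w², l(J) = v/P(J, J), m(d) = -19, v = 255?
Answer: -25718145/94 ≈ -2.7360e+5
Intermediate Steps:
l(J) = 255/J
z(w) = -19*w²
l(94) + z(-120) = 255/94 - 19*(-120)² = 255*(1/94) - 19*14400 = 255/94 - 273600 = -25718145/94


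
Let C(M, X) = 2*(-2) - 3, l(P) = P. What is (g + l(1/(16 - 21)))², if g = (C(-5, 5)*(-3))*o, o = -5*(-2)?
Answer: 1100401/25 ≈ 44016.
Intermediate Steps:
o = 10
C(M, X) = -7 (C(M, X) = -4 - 3 = -7)
g = 210 (g = -7*(-3)*10 = 21*10 = 210)
(g + l(1/(16 - 21)))² = (210 + 1/(16 - 21))² = (210 + 1/(-5))² = (210 - ⅕)² = (1049/5)² = 1100401/25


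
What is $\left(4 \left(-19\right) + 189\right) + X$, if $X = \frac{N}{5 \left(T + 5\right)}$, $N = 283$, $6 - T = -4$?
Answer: $\frac{8758}{75} \approx 116.77$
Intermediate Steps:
$T = 10$ ($T = 6 - -4 = 6 + 4 = 10$)
$X = \frac{283}{75}$ ($X = \frac{283}{5 \left(10 + 5\right)} = \frac{283}{5 \cdot 15} = \frac{283}{75} \approx 3.7733$)
$\left(4 \left(-19\right) + 189\right) + X = \left(4 \left(-19\right) + 189\right) + \frac{283}{75} = \left(-76 + 189\right) + \frac{283}{75} = 113 + \frac{283}{75} = \frac{8758}{75}$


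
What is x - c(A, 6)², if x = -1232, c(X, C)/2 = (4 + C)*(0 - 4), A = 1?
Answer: -7632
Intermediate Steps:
c(X, C) = -32 - 8*C (c(X, C) = 2*((4 + C)*(0 - 4)) = 2*((4 + C)*(-4)) = 2*(-16 - 4*C) = -32 - 8*C)
x - c(A, 6)² = -1232 - (-32 - 8*6)² = -1232 - (-32 - 48)² = -1232 - 1*(-80)² = -1232 - 1*6400 = -1232 - 6400 = -7632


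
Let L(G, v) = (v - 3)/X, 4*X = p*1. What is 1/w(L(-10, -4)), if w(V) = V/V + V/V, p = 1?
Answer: ½ ≈ 0.50000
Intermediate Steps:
X = ¼ (X = (1*1)/4 = (¼)*1 = ¼ ≈ 0.25000)
L(G, v) = -12 + 4*v (L(G, v) = (v - 3)/(¼) = (-3 + v)*4 = -12 + 4*v)
w(V) = 2 (w(V) = 1 + 1 = 2)
1/w(L(-10, -4)) = 1/2 = ½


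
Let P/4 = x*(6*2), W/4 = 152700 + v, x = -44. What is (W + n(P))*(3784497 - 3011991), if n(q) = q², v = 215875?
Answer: 4584702599064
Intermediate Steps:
W = 1474300 (W = 4*(152700 + 215875) = 4*368575 = 1474300)
P = -2112 (P = 4*(-264*2) = 4*(-44*12) = 4*(-528) = -2112)
(W + n(P))*(3784497 - 3011991) = (1474300 + (-2112)²)*(3784497 - 3011991) = (1474300 + 4460544)*772506 = 5934844*772506 = 4584702599064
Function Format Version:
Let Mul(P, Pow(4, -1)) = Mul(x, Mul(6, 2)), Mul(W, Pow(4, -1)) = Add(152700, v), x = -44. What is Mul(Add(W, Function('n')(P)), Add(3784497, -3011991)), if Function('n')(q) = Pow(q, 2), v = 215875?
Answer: 4584702599064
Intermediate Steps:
W = 1474300 (W = Mul(4, Add(152700, 215875)) = Mul(4, 368575) = 1474300)
P = -2112 (P = Mul(4, Mul(-44, Mul(6, 2))) = Mul(4, Mul(-44, 12)) = Mul(4, -528) = -2112)
Mul(Add(W, Function('n')(P)), Add(3784497, -3011991)) = Mul(Add(1474300, Pow(-2112, 2)), Add(3784497, -3011991)) = Mul(Add(1474300, 4460544), 772506) = Mul(5934844, 772506) = 4584702599064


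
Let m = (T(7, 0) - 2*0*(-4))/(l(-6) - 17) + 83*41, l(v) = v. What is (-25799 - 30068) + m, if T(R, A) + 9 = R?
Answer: -1206670/23 ≈ -52464.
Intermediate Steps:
T(R, A) = -9 + R
m = 78271/23 (m = ((-9 + 7) - 2*0*(-4))/(-6 - 17) + 83*41 = (-2 + 0*(-4))/(-23) + 3403 = (-2 + 0)*(-1/23) + 3403 = -2*(-1/23) + 3403 = 2/23 + 3403 = 78271/23 ≈ 3403.1)
(-25799 - 30068) + m = (-25799 - 30068) + 78271/23 = -55867 + 78271/23 = -1206670/23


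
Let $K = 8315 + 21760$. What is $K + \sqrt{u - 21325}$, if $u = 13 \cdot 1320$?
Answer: $30075 + 7 i \sqrt{85} \approx 30075.0 + 64.537 i$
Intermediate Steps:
$u = 17160$
$K = 30075$
$K + \sqrt{u - 21325} = 30075 + \sqrt{17160 - 21325} = 30075 + \sqrt{-4165} = 30075 + 7 i \sqrt{85}$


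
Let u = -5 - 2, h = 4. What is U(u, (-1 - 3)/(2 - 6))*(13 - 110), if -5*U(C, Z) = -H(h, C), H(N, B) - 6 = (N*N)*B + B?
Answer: 10961/5 ≈ 2192.2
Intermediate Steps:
u = -7
H(N, B) = 6 + B + B*N² (H(N, B) = 6 + ((N*N)*B + B) = 6 + (N²*B + B) = 6 + (B*N² + B) = 6 + (B + B*N²) = 6 + B + B*N²)
U(C, Z) = 6/5 + 17*C/5 (U(C, Z) = -(-1)*(6 + C + C*4²)/5 = -(-1)*(6 + C + C*16)/5 = -(-1)*(6 + C + 16*C)/5 = -(-1)*(6 + 17*C)/5 = -(-6 - 17*C)/5 = 6/5 + 17*C/5)
U(u, (-1 - 3)/(2 - 6))*(13 - 110) = (6/5 + (17/5)*(-7))*(13 - 110) = (6/5 - 119/5)*(-97) = -113/5*(-97) = 10961/5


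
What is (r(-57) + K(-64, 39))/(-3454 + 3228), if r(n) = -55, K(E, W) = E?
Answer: 119/226 ≈ 0.52655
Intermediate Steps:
(r(-57) + K(-64, 39))/(-3454 + 3228) = (-55 - 64)/(-3454 + 3228) = -119/(-226) = -119*(-1/226) = 119/226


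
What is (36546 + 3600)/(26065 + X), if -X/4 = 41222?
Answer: -40146/138823 ≈ -0.28919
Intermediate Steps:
X = -164888 (X = -4*41222 = -164888)
(36546 + 3600)/(26065 + X) = (36546 + 3600)/(26065 - 164888) = 40146/(-138823) = 40146*(-1/138823) = -40146/138823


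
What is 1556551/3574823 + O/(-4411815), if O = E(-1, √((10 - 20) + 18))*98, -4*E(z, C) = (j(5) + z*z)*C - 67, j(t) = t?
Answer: 13722693956221/31542915467490 + 98*√2/1470605 ≈ 0.43514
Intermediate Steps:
E(z, C) = 67/4 - C*(5 + z²)/4 (E(z, C) = -((5 + z*z)*C - 67)/4 = -((5 + z²)*C - 67)/4 = -(C*(5 + z²) - 67)/4 = -(-67 + C*(5 + z²))/4 = 67/4 - C*(5 + z²)/4)
O = 3283/2 - 294*√2 (O = (67/4 - 5*√((10 - 20) + 18)/4 - ¼*√((10 - 20) + 18)*(-1)²)*98 = (67/4 - 5*√(-10 + 18)/4 - ¼*√(-10 + 18)*1)*98 = (67/4 - 5*√2/2 - ¼*√8*1)*98 = (67/4 - 5*√2/2 - ¼*2*√2*1)*98 = (67/4 - 5*√2/2 - √2/2)*98 = (67/4 - 3*√2)*98 = 3283/2 - 294*√2 ≈ 1225.7)
1556551/3574823 + O/(-4411815) = 1556551/3574823 + (3283/2 - 294*√2)/(-4411815) = 1556551*(1/3574823) + (3283/2 - 294*√2)*(-1/4411815) = 1556551/3574823 + (-3283/8823630 + 98*√2/1470605) = 13722693956221/31542915467490 + 98*√2/1470605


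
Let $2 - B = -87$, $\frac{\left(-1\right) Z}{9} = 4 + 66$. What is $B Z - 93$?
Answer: $-56163$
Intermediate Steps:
$Z = -630$ ($Z = - 9 \left(4 + 66\right) = \left(-9\right) 70 = -630$)
$B = 89$ ($B = 2 - -87 = 2 + 87 = 89$)
$B Z - 93 = 89 \left(-630\right) - 93 = -56070 - 93 = -56163$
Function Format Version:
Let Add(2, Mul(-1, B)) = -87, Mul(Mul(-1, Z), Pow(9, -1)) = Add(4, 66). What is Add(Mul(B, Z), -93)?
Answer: -56163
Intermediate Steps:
Z = -630 (Z = Mul(-9, Add(4, 66)) = Mul(-9, 70) = -630)
B = 89 (B = Add(2, Mul(-1, -87)) = Add(2, 87) = 89)
Add(Mul(B, Z), -93) = Add(Mul(89, -630), -93) = Add(-56070, -93) = -56163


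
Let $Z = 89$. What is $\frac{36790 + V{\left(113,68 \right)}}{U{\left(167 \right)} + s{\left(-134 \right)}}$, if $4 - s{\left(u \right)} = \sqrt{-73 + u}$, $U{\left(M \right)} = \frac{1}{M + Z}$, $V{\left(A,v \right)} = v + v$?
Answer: $\frac{9689382400}{14616577} + \frac{7259947008 i \sqrt{23}}{14616577} \approx 662.9 + 2382.1 i$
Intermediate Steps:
$V{\left(A,v \right)} = 2 v$
$U{\left(M \right)} = \frac{1}{89 + M}$ ($U{\left(M \right)} = \frac{1}{M + 89} = \frac{1}{89 + M}$)
$s{\left(u \right)} = 4 - \sqrt{-73 + u}$
$\frac{36790 + V{\left(113,68 \right)}}{U{\left(167 \right)} + s{\left(-134 \right)}} = \frac{36790 + 2 \cdot 68}{\frac{1}{89 + 167} + \left(4 - \sqrt{-73 - 134}\right)} = \frac{36790 + 136}{\frac{1}{256} + \left(4 - \sqrt{-207}\right)} = \frac{36926}{\frac{1}{256} + \left(4 - 3 i \sqrt{23}\right)} = \frac{36926}{\frac{1025}{256} - 3 i \sqrt{23}}$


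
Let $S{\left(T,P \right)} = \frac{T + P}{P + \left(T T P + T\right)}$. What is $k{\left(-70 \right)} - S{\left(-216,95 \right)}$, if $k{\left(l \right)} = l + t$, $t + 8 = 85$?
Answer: $\frac{31025514}{4432199} \approx 7.0$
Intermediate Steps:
$t = 77$ ($t = -8 + 85 = 77$)
$k{\left(l \right)} = 77 + l$ ($k{\left(l \right)} = l + 77 = 77 + l$)
$S{\left(T,P \right)} = \frac{P + T}{P + T + P T^{2}}$ ($S{\left(T,P \right)} = \frac{P + T}{P + \left(T^{2} P + T\right)} = \frac{P + T}{P + \left(P T^{2} + T\right)} = \frac{P + T}{P + \left(T + P T^{2}\right)} = \frac{P + T}{P + T + P T^{2}}$)
$k{\left(-70 \right)} - S{\left(-216,95 \right)} = \left(77 - 70\right) - \frac{95 - 216}{95 - 216 + 95 \left(-216\right)^{2}} = 7 - \frac{1}{95 - 216 + 95 \cdot 46656} \left(-121\right) = 7 - \frac{1}{95 - 216 + 4432320} \left(-121\right) = 7 - \frac{1}{4432199} \left(-121\right) = 7 - - \frac{121}{4432199} = 7 + \frac{121}{4432199} = \frac{31025514}{4432199}$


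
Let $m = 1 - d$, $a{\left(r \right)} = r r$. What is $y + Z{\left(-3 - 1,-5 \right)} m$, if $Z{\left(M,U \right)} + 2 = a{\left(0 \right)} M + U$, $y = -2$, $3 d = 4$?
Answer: $\frac{1}{3} \approx 0.33333$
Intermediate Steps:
$d = \frac{4}{3}$ ($d = \frac{1}{3} \cdot 4 = \frac{4}{3} \approx 1.3333$)
$a{\left(r \right)} = r^{2}$
$m = - \frac{1}{3}$ ($m = 1 - \frac{4}{3} = - \frac{1}{3} \approx -0.33333$)
$Z{\left(M,U \right)} = -2 + U$ ($Z{\left(M,U \right)} = -2 + \left(0^{2} M + U\right) = -2 + \left(0 M + U\right) = -2 + \left(0 + U\right) = -2 + U$)
$y + Z{\left(-3 - 1,-5 \right)} m = -2 + \left(-2 - 5\right) \left(- \frac{1}{3}\right) = -2 - - \frac{7}{3} = -2 + \frac{7}{3} = \frac{1}{3}$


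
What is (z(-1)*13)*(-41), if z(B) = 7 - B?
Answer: -4264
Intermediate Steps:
(z(-1)*13)*(-41) = ((7 - 1*(-1))*13)*(-41) = ((7 + 1)*13)*(-41) = (8*13)*(-41) = 104*(-41) = -4264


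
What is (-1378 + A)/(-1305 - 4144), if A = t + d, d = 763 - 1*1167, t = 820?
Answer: 962/5449 ≈ 0.17655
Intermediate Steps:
d = -404 (d = 763 - 1167 = -404)
A = 416 (A = 820 - 404 = 416)
(-1378 + A)/(-1305 - 4144) = (-1378 + 416)/(-1305 - 4144) = -962/(-5449) = -962*(-1/5449) = 962/5449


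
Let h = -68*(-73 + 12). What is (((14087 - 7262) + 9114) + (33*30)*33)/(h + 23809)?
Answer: 16203/9319 ≈ 1.7387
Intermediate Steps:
h = 4148 (h = -68*(-61) = 4148)
(((14087 - 7262) + 9114) + (33*30)*33)/(h + 23809) = (((14087 - 7262) + 9114) + (33*30)*33)/(4148 + 23809) = ((6825 + 9114) + 990*33)/27957 = (15939 + 32670)*(1/27957) = 48609*(1/27957) = 16203/9319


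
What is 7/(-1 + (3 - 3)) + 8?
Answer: 1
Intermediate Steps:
7/(-1 + (3 - 3)) + 8 = 7/(-1 + 0) + 8 = 7/(-1) + 8 = -1*7 + 8 = -7 + 8 = 1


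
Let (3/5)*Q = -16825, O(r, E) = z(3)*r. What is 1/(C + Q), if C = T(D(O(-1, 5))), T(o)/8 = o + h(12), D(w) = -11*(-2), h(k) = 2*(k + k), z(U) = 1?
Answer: -3/82445 ≈ -3.6388e-5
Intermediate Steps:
h(k) = 4*k (h(k) = 2*(2*k) = 4*k)
O(r, E) = r (O(r, E) = 1*r = r)
D(w) = 22
T(o) = 384 + 8*o (T(o) = 8*(o + 4*12) = 8*(o + 48) = 8*(48 + o) = 384 + 8*o)
C = 560 (C = 384 + 8*22 = 384 + 176 = 560)
Q = -84125/3 (Q = (5/3)*(-16825) = -84125/3 ≈ -28042.)
1/(C + Q) = 1/(560 - 84125/3) = 1/(-82445/3) = -3/82445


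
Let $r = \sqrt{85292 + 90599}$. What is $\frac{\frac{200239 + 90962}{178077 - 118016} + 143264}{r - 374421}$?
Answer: $- \frac{644368828893681}{1684001241294070} - \frac{1720974061 \sqrt{175891}}{1684001241294070} \approx -0.38307$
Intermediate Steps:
$r = \sqrt{175891} \approx 419.39$
$\frac{\frac{200239 + 90962}{178077 - 118016} + 143264}{r - 374421} = \frac{\frac{200239 + 90962}{178077 - 118016} + 143264}{\sqrt{175891} - 374421} = \frac{\frac{291201}{60061} + 143264}{\sqrt{175891} - 374421} = \frac{291201 \cdot \frac{1}{60061} + 143264}{-374421 + \sqrt{175891}} = \frac{\frac{291201}{60061} + 143264}{-374421 + \sqrt{175891}} = \frac{8604870305}{60061 \left(-374421 + \sqrt{175891}\right)}$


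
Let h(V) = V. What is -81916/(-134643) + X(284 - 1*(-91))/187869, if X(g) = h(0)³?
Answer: 81916/134643 ≈ 0.60839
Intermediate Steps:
X(g) = 0 (X(g) = 0³ = 0)
-81916/(-134643) + X(284 - 1*(-91))/187869 = -81916/(-134643) + 0/187869 = -81916*(-1/134643) + 0*(1/187869) = 81916/134643 + 0 = 81916/134643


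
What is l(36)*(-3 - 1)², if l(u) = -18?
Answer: -288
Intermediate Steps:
l(36)*(-3 - 1)² = -18*(-3 - 1)² = -18*(-4)² = -18*16 = -288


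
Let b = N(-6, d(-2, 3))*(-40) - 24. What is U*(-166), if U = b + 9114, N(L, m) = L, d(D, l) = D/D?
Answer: -1548780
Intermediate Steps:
d(D, l) = 1
b = 216 (b = -6*(-40) - 24 = 240 - 24 = 216)
U = 9330 (U = 216 + 9114 = 9330)
U*(-166) = 9330*(-166) = -1548780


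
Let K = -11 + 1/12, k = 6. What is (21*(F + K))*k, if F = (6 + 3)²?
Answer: 17661/2 ≈ 8830.5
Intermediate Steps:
F = 81 (F = 9² = 81)
K = -131/12 (K = -11 + 1/12 = -131/12 ≈ -10.917)
(21*(F + K))*k = (21*(81 - 131/12))*6 = (21*(841/12))*6 = (5887/4)*6 = 17661/2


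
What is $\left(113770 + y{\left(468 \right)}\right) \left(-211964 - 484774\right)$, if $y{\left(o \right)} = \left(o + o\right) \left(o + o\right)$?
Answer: $-689677257108$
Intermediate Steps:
$y{\left(o \right)} = 4 o^{2}$ ($y{\left(o \right)} = 2 o 2 o = 4 o^{2}$)
$\left(113770 + y{\left(468 \right)}\right) \left(-211964 - 484774\right) = \left(113770 + 4 \cdot 468^{2}\right) \left(-211964 - 484774\right) = \left(113770 + 4 \cdot 219024\right) \left(-696738\right) = \left(113770 + 876096\right) \left(-696738\right) = 989866 \left(-696738\right) = -689677257108$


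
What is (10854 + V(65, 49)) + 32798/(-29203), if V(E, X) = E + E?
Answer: 320732954/29203 ≈ 10983.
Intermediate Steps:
V(E, X) = 2*E
(10854 + V(65, 49)) + 32798/(-29203) = (10854 + 2*65) + 32798/(-29203) = (10854 + 130) + 32798*(-1/29203) = 10984 - 32798/29203 = 320732954/29203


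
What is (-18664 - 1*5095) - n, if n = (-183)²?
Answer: -57248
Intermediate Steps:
n = 33489
(-18664 - 1*5095) - n = (-18664 - 1*5095) - 1*33489 = (-18664 - 5095) - 33489 = -23759 - 33489 = -57248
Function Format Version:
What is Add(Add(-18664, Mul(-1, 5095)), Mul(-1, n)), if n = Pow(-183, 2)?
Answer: -57248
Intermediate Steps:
n = 33489
Add(Add(-18664, Mul(-1, 5095)), Mul(-1, n)) = Add(Add(-18664, Mul(-1, 5095)), Mul(-1, 33489)) = Add(Add(-18664, -5095), -33489) = Add(-23759, -33489) = -57248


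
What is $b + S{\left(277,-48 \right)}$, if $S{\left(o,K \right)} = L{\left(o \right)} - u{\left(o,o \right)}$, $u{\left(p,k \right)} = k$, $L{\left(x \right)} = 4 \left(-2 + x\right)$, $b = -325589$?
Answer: $-324766$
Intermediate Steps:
$L{\left(x \right)} = -8 + 4 x$
$S{\left(o,K \right)} = -8 + 3 o$ ($S{\left(o,K \right)} = \left(-8 + 4 o\right) - o = -8 + 3 o$)
$b + S{\left(277,-48 \right)} = -325589 + \left(-8 + 3 \cdot 277\right) = -325589 + \left(-8 + 831\right) = -325589 + 823 = -324766$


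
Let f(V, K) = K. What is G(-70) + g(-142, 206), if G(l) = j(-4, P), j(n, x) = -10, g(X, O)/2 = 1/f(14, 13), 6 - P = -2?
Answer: -128/13 ≈ -9.8462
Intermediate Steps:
P = 8 (P = 6 - 1*(-2) = 6 + 2 = 8)
g(X, O) = 2/13
G(l) = -10
G(-70) + g(-142, 206) = -10 + 2/13 = -128/13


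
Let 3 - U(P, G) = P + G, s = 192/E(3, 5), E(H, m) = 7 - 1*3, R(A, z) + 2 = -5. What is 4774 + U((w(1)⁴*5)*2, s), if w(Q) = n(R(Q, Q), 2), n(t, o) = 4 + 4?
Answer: -36231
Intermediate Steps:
R(A, z) = -7 (R(A, z) = -2 - 5 = -7)
n(t, o) = 8
w(Q) = 8
E(H, m) = 4 (E(H, m) = 7 - 3 = 4)
s = 48 (s = 192/4 = 192*(¼) = 48)
U(P, G) = 3 - G - P (U(P, G) = 3 - (P + G) = 3 - (G + P) = 3 + (-G - P) = 3 - G - P)
4774 + U((w(1)⁴*5)*2, s) = 4774 + (3 - 1*48 - 8⁴*5*2) = 4774 + (3 - 48 - 4096*5*2) = 4774 + (3 - 48 - 20480*2) = 4774 + (3 - 48 - 1*40960) = 4774 + (3 - 48 - 40960) = 4774 - 41005 = -36231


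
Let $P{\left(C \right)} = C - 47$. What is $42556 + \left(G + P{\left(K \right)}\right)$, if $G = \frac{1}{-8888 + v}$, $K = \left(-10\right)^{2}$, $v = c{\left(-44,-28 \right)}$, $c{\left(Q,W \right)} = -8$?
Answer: $\frac{379049663}{8896} \approx 42609.0$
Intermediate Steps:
$v = -8$
$K = 100$
$P{\left(C \right)} = -47 + C$
$G = - \frac{1}{8896}$ ($G = \frac{1}{-8888 - 8} = \frac{1}{-8896} = - \frac{1}{8896} \approx -0.00011241$)
$42556 + \left(G + P{\left(K \right)}\right) = 42556 + \left(- \frac{1}{8896} + \left(-47 + 100\right)\right) = 42556 + \left(- \frac{1}{8896} + 53\right) = 42556 + \frac{471487}{8896} = \frac{379049663}{8896}$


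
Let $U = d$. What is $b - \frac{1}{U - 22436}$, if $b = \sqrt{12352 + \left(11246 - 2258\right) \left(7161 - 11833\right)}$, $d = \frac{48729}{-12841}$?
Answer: $\frac{12841}{288149405} + 8 i \sqrt{655931} \approx 4.4564 \cdot 10^{-5} + 6479.2 i$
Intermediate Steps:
$d = - \frac{48729}{12841}$ ($d = 48729 \left(- \frac{1}{12841}\right) = - \frac{48729}{12841} \approx -3.7948$)
$U = - \frac{48729}{12841} \approx -3.7948$
$b = 8 i \sqrt{655931}$ ($b = \sqrt{12352 + 8988 \left(-4672\right)} = \sqrt{12352 - 41991936} = \sqrt{-41979584} = 8 i \sqrt{655931} \approx 6479.2 i$)
$b - \frac{1}{U - 22436} = 8 i \sqrt{655931} - \frac{1}{- \frac{48729}{12841} - 22436} = 8 i \sqrt{655931} - \frac{1}{- \frac{288149405}{12841}} = 8 i \sqrt{655931} - - \frac{12841}{288149405} = 8 i \sqrt{655931} + \frac{12841}{288149405} = \frac{12841}{288149405} + 8 i \sqrt{655931}$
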